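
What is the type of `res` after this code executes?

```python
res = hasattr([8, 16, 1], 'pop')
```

hasattr() returns bool

bool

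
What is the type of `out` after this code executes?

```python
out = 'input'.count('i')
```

str.count() returns int

int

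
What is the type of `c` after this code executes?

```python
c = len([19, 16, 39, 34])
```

len() always returns int

int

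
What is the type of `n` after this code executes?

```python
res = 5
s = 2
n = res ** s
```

int ** positive int returns int (5 ** 2 = 25)

int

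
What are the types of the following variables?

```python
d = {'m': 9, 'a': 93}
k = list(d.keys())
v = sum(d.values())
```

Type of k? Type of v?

list(...) returns list; sum of int values returns int

list, int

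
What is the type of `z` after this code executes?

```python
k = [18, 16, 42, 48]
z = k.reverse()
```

list.reverse() returns None

NoneType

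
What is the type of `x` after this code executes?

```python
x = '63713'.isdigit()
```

str.isdigit() returns bool

bool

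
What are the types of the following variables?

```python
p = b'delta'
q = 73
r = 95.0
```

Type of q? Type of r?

q is int; r is float

int, float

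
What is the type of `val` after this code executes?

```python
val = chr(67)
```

chr() returns str (single character)

str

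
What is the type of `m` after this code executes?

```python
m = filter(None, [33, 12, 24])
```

filter() returns a filter iterator object

filter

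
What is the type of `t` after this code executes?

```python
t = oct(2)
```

oct() returns str representation

str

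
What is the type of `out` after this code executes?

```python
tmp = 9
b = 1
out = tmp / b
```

int / int always returns float in Python 3 (9 / 1 = 9)

float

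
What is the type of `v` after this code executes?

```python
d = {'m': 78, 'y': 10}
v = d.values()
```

.values() returns a dict_values view object

dict_values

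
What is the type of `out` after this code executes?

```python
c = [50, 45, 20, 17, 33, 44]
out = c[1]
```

Indexing a list of ints returns int (c[1] = 45)

int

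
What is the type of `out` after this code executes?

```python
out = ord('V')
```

ord() returns int (Unicode code point)

int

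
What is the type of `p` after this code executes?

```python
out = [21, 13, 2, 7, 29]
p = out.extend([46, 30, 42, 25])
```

list.extend() returns None

NoneType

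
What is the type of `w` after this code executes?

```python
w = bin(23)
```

bin() returns str representation

str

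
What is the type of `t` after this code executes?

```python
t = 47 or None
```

'or' returns first truthy value (47, int)

int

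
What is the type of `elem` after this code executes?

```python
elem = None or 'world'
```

'or' with None returns the other value ('world', str)

str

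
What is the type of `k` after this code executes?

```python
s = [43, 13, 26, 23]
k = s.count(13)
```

list.count() returns int

int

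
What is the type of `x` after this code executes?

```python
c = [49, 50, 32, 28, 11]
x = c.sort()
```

list.sort() returns None (sorts in place)

NoneType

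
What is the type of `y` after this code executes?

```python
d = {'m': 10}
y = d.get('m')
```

dict.get() returns the value (int) when key is found

int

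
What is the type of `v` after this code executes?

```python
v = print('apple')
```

print() returns None

NoneType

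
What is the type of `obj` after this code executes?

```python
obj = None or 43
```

'or' with None returns the other value (43, int)

int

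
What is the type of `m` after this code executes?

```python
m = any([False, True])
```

any() returns bool

bool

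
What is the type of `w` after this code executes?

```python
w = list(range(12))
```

list(range(...)) returns list

list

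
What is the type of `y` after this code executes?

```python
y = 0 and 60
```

'and' returns the first falsy value (0, which is int)

int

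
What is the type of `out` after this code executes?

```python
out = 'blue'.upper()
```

str.upper() returns str

str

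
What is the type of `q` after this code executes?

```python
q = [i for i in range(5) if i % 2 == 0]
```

A list comprehension [...] produces a list

list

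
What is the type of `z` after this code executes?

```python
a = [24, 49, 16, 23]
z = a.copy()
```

list.copy() returns list

list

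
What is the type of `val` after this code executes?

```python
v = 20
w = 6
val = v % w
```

int % int returns int (20 % 6 = 2)

int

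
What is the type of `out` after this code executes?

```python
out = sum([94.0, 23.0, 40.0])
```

sum() of floats returns float

float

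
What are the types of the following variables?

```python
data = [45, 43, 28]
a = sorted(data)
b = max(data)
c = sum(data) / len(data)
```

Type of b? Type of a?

max of ints returns int; sorted() returns list

int, list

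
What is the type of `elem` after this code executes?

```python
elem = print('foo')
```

print() returns None

NoneType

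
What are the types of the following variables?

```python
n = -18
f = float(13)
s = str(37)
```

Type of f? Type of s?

f is float; s is str

float, str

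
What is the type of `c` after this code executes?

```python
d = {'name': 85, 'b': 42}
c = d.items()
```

dict.items() returns a dict_items view

dict_items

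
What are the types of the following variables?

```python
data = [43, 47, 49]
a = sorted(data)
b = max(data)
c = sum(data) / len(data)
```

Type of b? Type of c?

max of ints returns int; int / int returns float

int, float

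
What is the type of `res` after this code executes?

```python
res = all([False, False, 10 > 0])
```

all() returns bool

bool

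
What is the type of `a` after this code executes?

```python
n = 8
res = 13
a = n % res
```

int % int returns int (8 % 13 = 8)

int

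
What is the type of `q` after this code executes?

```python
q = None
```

None has type NoneType

NoneType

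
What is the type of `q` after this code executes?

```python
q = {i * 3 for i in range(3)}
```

A set comprehension {expr for x in iterable} produces a set

set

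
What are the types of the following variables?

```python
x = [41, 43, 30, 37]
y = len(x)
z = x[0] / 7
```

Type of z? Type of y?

int / int returns float; len() returns int

float, int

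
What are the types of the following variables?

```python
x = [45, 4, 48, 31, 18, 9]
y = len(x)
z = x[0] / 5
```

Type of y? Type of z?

len() returns int; int / int returns float

int, float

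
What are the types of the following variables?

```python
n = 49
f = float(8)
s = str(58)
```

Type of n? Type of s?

n is int; s is str

int, str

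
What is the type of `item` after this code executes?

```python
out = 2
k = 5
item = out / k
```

int / int always returns float in Python 3 (2 / 5 = 0.4)

float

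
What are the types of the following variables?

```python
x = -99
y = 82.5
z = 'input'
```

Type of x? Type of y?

x is int; y is float

int, float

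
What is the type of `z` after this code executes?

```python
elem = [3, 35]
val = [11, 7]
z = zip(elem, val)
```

zip() returns a zip iterator object

zip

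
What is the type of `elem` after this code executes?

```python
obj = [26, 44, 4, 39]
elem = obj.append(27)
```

list.append() returns None (mutates in place)

NoneType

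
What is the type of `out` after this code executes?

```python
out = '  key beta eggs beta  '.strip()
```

str.strip() returns str

str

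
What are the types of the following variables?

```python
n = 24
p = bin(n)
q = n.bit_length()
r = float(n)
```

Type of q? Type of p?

int.bit_length() returns int; bin() returns str

int, str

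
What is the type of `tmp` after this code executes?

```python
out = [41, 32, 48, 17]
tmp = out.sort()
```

list.sort() returns None (sorts in place)

NoneType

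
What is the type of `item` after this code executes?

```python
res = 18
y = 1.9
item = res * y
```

int * float returns float (18 * 1.9 = 34.2)

float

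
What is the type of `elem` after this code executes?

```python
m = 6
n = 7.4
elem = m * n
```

int * float returns float (6 * 7.4 = 44.4)

float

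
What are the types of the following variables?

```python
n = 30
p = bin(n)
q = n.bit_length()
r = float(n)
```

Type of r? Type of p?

float() returns float; bin() returns str

float, str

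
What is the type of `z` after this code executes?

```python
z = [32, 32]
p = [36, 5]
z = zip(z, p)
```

zip() returns a zip iterator object

zip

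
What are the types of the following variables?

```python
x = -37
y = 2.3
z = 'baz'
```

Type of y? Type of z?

y is float; z is str

float, str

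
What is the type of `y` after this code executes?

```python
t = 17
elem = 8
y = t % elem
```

int % int returns int (17 % 8 = 1)

int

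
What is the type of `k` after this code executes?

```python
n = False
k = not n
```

'not' always returns bool

bool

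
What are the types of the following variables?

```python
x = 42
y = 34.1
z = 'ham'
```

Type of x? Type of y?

x is int; y is float

int, float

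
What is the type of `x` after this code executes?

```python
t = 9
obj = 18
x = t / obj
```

int / int always returns float in Python 3 (9 / 18 = 0.5)

float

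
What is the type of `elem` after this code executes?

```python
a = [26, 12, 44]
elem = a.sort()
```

list.sort() returns None (sorts in place)

NoneType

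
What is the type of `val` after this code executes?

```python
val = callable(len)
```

callable() returns bool

bool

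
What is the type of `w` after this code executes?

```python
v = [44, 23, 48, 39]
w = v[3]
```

Indexing a list of ints returns int (v[3] = 39)

int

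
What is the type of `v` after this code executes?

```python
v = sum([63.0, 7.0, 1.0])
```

sum() of floats returns float

float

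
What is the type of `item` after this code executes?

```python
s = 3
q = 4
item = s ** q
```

int ** positive int returns int (3 ** 4 = 81)

int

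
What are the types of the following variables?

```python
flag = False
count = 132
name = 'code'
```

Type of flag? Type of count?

flag is bool; count is int

bool, int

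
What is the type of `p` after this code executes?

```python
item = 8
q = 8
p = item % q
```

int % int returns int (8 % 8 = 0)

int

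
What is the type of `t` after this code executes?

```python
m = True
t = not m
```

'not' always returns bool

bool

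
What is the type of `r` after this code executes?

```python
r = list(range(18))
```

list(range(...)) returns list

list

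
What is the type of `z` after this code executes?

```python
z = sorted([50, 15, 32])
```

sorted() always returns list

list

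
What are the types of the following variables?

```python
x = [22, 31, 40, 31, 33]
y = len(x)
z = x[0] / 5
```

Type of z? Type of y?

int / int returns float; len() returns int

float, int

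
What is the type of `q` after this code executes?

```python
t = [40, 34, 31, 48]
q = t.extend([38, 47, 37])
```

list.extend() returns None

NoneType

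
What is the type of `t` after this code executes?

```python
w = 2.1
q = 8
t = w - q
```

float - int returns float (2.1 - 8 = -5.9)

float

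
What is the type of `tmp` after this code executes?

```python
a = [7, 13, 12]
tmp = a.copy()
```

list.copy() returns list

list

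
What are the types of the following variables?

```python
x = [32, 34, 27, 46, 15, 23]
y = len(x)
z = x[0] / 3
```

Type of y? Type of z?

len() returns int; int / int returns float

int, float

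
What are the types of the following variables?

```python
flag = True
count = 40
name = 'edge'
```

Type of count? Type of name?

count is int; name is str

int, str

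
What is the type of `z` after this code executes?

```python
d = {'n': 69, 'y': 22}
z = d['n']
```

Accessing dict[str, int] with key 'n' returns int value 69

int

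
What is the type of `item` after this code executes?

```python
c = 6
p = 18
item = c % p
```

int % int returns int (6 % 18 = 6)

int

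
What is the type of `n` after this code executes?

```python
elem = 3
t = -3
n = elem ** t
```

int ** negative int returns float

float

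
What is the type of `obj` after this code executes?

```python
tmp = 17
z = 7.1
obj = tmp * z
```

int * float returns float (17 * 7.1 = 120.7)

float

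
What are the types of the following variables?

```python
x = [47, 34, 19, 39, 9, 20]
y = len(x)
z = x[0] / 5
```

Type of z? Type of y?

int / int returns float; len() returns int

float, int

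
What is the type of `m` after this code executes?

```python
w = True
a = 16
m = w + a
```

bool + int returns int (True is 1, so 1 + 16 = 17)

int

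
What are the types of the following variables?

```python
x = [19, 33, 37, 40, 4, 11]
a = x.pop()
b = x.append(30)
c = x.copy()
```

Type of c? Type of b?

list.copy() returns list; list.append() returns None

list, NoneType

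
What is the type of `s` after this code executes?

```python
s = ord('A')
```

ord() returns int (Unicode code point)

int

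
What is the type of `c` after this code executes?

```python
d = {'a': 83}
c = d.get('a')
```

dict.get() returns the value (int) when key is found

int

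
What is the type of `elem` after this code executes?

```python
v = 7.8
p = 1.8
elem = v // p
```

float // float returns float (floor division preserves float type)

float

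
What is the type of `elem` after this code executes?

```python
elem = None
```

None has type NoneType

NoneType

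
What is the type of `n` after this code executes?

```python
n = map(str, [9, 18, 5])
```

map() returns a map iterator object

map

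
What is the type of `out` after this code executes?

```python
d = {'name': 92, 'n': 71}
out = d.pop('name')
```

dict.pop() returns the value (int)

int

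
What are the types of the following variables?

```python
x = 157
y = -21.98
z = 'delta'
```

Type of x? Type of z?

x is int; z is str

int, str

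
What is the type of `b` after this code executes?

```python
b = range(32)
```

range() returns a range object

range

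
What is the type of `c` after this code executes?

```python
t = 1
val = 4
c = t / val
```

int / int always returns float in Python 3 (1 / 4 = 0.25)

float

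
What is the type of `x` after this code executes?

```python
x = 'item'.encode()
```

str.encode() returns bytes

bytes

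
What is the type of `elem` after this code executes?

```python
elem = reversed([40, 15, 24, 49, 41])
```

reversed() on a list returns a list_reverseiterator

list_reverseiterator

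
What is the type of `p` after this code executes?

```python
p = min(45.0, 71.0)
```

min() of floats returns float

float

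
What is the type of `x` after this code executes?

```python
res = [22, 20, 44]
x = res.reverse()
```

list.reverse() returns None

NoneType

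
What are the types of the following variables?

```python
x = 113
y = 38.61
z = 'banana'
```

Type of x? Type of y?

x is int; y is float

int, float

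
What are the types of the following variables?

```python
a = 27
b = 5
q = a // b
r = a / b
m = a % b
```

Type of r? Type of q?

int / int returns float; int // int returns int

float, int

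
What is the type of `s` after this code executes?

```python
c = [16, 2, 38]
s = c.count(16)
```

list.count() returns int

int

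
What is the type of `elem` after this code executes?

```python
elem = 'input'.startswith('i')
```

str.startswith() returns bool

bool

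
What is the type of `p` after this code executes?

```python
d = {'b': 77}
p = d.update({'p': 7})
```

dict.update() returns None

NoneType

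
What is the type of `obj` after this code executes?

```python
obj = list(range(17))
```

list(range(...)) returns list

list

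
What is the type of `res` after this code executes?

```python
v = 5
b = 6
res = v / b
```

int / int always returns float in Python 3 (5 / 6 = 0.833333)

float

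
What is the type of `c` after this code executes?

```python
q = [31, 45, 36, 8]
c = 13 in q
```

'in' operator returns bool

bool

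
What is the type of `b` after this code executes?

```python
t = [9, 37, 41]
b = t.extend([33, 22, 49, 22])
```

list.extend() returns None

NoneType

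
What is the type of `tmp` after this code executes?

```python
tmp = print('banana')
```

print() returns None

NoneType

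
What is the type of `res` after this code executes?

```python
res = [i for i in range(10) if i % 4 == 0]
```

A list comprehension [...] produces a list

list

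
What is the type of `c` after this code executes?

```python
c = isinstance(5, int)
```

isinstance() returns bool

bool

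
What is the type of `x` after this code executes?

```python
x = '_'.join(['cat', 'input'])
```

str.join() returns str

str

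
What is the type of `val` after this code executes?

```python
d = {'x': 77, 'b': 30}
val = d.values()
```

.values() returns a dict_values view object

dict_values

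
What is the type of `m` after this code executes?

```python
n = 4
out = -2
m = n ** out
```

int ** negative int returns float

float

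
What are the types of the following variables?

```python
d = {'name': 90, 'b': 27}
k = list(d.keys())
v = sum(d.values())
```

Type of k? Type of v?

list(...) returns list; sum of int values returns int

list, int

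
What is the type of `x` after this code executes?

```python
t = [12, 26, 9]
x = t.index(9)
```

list.index() returns int

int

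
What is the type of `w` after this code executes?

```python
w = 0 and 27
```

'and' returns the first falsy value (0, which is int)

int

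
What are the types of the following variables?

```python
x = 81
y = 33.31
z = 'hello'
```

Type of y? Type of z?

y is float; z is str

float, str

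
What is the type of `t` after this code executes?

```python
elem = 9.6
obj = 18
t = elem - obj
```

float - int returns float (9.6 - 18 = -8.4)

float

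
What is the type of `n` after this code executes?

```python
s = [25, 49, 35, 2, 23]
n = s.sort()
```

list.sort() returns None (sorts in place)

NoneType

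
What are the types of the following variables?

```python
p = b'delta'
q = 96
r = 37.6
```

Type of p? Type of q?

p is bytes; q is int

bytes, int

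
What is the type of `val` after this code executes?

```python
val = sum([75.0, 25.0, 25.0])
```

sum() of floats returns float

float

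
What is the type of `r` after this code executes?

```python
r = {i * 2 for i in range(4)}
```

A set comprehension {expr for x in iterable} produces a set

set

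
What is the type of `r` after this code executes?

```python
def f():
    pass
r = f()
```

A function with no return statement returns None

NoneType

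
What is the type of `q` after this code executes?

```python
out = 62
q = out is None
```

'is' comparison returns bool

bool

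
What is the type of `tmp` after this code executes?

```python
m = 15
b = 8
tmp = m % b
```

int % int returns int (15 % 8 = 7)

int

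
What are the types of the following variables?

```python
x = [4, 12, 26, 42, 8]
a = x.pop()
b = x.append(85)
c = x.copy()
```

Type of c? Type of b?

list.copy() returns list; list.append() returns None

list, NoneType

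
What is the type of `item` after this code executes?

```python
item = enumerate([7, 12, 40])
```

enumerate() returns an enumerate iterator object

enumerate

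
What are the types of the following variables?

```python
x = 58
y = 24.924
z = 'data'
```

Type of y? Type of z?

y is float; z is str

float, str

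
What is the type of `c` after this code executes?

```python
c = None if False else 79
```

Ternary: condition is False, else branch (79) taken → int

int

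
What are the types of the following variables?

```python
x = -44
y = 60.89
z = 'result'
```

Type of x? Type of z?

x is int; z is str

int, str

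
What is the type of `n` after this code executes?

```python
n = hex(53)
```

hex() returns str representation

str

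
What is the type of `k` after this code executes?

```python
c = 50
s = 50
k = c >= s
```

Comparison operators return bool

bool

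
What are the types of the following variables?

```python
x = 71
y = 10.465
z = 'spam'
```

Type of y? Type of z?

y is float; z is str

float, str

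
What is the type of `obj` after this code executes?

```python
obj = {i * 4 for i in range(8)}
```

A set comprehension {expr for x in iterable} produces a set

set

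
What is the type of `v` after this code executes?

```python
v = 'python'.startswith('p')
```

str.startswith() returns bool

bool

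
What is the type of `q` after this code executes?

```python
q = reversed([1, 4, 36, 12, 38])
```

reversed() on a list returns a list_reverseiterator

list_reverseiterator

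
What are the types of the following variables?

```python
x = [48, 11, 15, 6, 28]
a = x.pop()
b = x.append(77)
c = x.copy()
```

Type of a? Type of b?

list.pop() returns the element (int); list.append() returns None

int, NoneType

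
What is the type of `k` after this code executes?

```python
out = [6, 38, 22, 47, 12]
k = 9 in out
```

'in' operator returns bool

bool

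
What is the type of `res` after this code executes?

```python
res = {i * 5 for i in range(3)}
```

A set comprehension {expr for x in iterable} produces a set

set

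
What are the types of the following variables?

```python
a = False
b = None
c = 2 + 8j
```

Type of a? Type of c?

a is bool; c is complex

bool, complex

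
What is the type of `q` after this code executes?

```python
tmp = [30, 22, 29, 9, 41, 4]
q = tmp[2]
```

Indexing a list of ints returns int (tmp[2] = 29)

int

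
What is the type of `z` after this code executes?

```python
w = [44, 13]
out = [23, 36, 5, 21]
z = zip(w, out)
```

zip() returns a zip iterator object

zip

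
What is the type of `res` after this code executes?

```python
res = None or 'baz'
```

'or' with None returns the other value ('baz', str)

str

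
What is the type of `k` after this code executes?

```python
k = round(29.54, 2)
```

round() with ndigits arg returns float

float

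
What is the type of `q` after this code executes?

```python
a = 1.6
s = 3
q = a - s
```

float - int returns float (1.6 - 3 = -1.4)

float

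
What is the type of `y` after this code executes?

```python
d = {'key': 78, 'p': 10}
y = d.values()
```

.values() returns a dict_values view object

dict_values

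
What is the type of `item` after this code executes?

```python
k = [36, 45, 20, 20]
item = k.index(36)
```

list.index() returns int

int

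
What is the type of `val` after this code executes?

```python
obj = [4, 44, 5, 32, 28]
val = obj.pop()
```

list.pop() returns the popped element (int here)

int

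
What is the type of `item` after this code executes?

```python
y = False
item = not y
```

'not' always returns bool

bool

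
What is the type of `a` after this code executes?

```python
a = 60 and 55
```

'and' returns the last value when all truthy (55, which is int)

int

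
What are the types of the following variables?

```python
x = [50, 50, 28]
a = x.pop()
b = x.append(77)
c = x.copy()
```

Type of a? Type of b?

list.pop() returns the element (int); list.append() returns None

int, NoneType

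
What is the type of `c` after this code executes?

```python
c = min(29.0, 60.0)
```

min() of floats returns float

float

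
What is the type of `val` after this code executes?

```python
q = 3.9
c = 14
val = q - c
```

float - int returns float (3.9 - 14 = -10.1)

float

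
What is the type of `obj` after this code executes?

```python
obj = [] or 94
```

'or' returns first truthy value (94, which is int)

int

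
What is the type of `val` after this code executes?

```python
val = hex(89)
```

hex() returns str representation

str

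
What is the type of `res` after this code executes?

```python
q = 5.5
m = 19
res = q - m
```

float - int returns float (5.5 - 19 = -13.5)

float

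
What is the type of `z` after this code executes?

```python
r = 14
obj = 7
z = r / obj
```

int / int always returns float in Python 3 (14 / 7 = 2)

float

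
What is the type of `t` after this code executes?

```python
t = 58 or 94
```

'or' returns the first truthy value (58, which is int)

int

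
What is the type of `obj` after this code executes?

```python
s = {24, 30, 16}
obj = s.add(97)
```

set.add() returns None (mutates in place)

NoneType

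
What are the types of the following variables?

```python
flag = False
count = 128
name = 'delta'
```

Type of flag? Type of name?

flag is bool; name is str

bool, str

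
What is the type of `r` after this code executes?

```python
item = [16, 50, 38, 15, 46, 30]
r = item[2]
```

Indexing a list of ints returns int (item[2] = 38)

int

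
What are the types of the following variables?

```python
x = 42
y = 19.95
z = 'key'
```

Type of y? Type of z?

y is float; z is str

float, str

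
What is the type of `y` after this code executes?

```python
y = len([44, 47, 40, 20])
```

len() always returns int

int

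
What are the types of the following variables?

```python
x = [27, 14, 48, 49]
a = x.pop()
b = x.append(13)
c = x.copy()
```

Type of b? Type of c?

list.append() returns None; list.copy() returns list

NoneType, list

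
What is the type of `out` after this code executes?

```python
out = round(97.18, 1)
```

round() with ndigits arg returns float

float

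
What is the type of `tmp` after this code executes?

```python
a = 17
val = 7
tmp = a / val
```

int / int always returns float in Python 3 (17 / 7 = 2.42857)

float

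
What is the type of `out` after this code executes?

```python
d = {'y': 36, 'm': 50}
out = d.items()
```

dict.items() returns a dict_items view

dict_items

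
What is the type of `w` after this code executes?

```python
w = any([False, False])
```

any() returns bool

bool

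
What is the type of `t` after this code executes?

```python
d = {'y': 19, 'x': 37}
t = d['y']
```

Accessing dict[str, int] with key 'y' returns int value 19

int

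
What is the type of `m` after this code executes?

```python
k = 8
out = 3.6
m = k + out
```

int + float returns float (8 + 3.6 = 11.6)

float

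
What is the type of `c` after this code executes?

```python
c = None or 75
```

'or' with None returns the other value (75, int)

int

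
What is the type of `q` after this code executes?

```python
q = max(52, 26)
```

max() of ints returns int

int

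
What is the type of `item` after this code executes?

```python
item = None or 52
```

'or' with None returns the other value (52, int)

int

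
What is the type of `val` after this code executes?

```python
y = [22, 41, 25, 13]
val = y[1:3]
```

Slicing a list always returns a list

list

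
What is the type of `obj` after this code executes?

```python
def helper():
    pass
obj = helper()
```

A function with no return statement returns None

NoneType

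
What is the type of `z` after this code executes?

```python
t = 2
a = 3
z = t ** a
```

int ** positive int returns int (2 ** 3 = 8)

int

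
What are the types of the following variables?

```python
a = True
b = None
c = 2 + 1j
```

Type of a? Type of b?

a is bool; b is NoneType

bool, NoneType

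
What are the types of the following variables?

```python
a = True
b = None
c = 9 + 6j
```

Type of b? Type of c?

b is NoneType; c is complex

NoneType, complex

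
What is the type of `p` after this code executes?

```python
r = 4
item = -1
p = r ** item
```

int ** negative int returns float

float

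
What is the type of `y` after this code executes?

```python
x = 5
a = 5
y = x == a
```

Equality comparison returns bool

bool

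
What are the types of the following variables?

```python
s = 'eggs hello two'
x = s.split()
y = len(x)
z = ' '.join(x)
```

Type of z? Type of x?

str.join() returns str; str.split() returns list

str, list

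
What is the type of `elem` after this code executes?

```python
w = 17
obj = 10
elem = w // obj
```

int // int returns int (17 // 10 = 1)

int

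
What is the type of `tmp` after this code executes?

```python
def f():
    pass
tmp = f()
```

A function with no return statement returns None

NoneType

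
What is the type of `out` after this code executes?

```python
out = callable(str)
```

callable() returns bool

bool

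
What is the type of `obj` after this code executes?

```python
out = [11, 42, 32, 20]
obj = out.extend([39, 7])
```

list.extend() returns None

NoneType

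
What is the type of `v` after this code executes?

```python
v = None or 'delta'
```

'or' with None returns the other value ('delta', str)

str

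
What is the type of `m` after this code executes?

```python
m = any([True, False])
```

any() returns bool

bool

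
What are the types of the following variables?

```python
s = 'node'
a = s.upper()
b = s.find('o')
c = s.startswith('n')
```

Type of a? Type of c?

str.upper() returns str; str.startswith() returns bool

str, bool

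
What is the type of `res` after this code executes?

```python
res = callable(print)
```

callable() returns bool

bool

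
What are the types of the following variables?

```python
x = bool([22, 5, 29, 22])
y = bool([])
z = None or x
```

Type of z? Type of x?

None or <bool> returns the bool; bool() returns bool

bool, bool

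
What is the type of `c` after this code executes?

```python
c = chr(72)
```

chr() returns str (single character)

str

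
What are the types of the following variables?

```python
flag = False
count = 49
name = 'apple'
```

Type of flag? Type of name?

flag is bool; name is str

bool, str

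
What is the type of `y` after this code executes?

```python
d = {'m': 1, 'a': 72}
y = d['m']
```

Accessing dict[str, int] with key 'm' returns int value 1

int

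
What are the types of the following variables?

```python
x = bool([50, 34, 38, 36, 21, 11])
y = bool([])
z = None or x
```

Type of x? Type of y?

bool() returns bool; bool() returns bool

bool, bool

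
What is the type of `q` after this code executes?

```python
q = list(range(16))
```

list(range(...)) returns list

list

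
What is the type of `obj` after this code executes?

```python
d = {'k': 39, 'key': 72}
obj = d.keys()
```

.keys() returns a dict_keys view object

dict_keys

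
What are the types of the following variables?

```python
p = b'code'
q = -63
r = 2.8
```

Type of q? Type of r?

q is int; r is float

int, float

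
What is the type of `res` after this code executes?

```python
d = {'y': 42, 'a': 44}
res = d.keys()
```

.keys() returns a dict_keys view object

dict_keys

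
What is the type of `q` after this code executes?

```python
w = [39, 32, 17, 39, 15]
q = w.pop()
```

list.pop() returns the popped element (int here)

int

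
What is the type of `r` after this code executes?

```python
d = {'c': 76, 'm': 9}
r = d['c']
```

Accessing dict[str, int] with key 'c' returns int value 76

int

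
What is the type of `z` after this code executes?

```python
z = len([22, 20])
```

len() always returns int

int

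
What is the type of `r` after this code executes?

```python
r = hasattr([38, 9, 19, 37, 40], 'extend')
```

hasattr() returns bool

bool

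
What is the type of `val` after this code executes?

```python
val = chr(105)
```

chr() returns str (single character)

str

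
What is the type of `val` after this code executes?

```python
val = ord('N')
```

ord() returns int (Unicode code point)

int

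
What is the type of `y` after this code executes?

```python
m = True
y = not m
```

'not' always returns bool

bool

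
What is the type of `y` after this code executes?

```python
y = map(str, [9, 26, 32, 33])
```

map() returns a map iterator object

map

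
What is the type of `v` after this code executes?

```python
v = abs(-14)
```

abs() of int returns int

int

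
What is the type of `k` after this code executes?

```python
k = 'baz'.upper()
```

str.upper() returns str

str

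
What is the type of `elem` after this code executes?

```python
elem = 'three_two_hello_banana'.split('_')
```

str.split() returns list

list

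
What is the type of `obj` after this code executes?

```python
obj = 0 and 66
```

'and' returns the first falsy value (0, which is int)

int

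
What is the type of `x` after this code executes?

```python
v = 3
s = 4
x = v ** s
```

int ** positive int returns int (3 ** 4 = 81)

int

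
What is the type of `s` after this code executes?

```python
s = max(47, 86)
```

max() of ints returns int

int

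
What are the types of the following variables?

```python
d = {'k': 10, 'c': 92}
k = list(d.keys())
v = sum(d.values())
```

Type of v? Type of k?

sum of int values returns int; list(...) returns list

int, list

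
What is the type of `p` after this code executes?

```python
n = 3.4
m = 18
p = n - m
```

float - int returns float (3.4 - 18 = -14.6)

float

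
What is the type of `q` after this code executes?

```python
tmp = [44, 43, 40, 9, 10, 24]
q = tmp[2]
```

Indexing a list of ints returns int (tmp[2] = 40)

int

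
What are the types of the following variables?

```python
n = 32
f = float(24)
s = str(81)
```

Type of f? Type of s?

f is float; s is str

float, str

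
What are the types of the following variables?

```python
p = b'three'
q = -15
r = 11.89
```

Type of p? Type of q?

p is bytes; q is int

bytes, int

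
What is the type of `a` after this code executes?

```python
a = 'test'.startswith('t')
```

str.startswith() returns bool

bool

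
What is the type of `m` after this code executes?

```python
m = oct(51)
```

oct() returns str representation

str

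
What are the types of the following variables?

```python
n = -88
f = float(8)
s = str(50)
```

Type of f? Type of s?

f is float; s is str

float, str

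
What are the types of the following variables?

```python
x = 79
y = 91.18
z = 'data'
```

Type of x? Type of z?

x is int; z is str

int, str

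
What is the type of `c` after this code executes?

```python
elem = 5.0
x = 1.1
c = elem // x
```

float // float returns float (floor division preserves float type)

float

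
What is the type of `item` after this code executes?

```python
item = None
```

None has type NoneType

NoneType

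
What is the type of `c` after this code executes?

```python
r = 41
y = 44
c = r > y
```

Comparison operators return bool

bool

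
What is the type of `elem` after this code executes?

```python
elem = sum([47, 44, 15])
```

sum() of ints returns int

int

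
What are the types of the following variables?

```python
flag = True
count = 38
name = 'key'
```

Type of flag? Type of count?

flag is bool; count is int

bool, int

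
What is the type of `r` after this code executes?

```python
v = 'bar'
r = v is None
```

'is' comparison returns bool

bool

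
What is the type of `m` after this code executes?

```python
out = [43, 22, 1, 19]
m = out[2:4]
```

Slicing a list always returns a list

list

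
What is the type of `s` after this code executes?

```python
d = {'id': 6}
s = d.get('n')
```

dict.get() returns None when key 'n' is not found and no default given

NoneType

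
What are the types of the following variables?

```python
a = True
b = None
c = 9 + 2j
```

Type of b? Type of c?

b is NoneType; c is complex

NoneType, complex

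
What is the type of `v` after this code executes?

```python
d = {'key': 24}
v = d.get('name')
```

dict.get() returns None when key 'name' is not found and no default given

NoneType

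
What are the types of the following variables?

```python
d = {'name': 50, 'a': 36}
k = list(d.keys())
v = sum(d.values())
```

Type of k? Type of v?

list(...) returns list; sum of int values returns int

list, int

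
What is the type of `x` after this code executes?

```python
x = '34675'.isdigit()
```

str.isdigit() returns bool

bool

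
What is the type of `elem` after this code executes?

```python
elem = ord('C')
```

ord() returns int (Unicode code point)

int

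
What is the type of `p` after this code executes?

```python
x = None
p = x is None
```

'is' comparison returns bool

bool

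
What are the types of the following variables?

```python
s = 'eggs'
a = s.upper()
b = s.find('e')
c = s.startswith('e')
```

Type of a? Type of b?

str.upper() returns str; str.find() returns int

str, int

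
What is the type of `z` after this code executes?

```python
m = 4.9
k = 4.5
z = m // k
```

float // float returns float (floor division preserves float type)

float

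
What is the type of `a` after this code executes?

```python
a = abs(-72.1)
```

abs() of float returns float

float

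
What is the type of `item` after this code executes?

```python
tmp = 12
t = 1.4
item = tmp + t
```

int + float returns float (12 + 1.4 = 13.4)

float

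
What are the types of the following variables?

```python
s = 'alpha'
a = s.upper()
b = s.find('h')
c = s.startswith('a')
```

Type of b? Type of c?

str.find() returns int; str.startswith() returns bool

int, bool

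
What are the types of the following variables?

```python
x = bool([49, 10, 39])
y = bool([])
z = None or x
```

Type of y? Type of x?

bool() returns bool; bool() returns bool

bool, bool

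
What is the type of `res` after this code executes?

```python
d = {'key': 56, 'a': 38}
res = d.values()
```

.values() returns a dict_values view object

dict_values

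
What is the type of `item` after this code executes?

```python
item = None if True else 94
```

Ternary: condition is True, if branch (None) taken → NoneType

NoneType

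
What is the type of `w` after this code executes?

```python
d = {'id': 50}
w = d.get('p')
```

dict.get() returns None when key 'p' is not found and no default given

NoneType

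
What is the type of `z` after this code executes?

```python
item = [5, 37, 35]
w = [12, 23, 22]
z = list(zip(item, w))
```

list(zip(...)) returns a list of tuples

list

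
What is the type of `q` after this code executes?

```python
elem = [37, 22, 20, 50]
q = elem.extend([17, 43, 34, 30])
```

list.extend() returns None

NoneType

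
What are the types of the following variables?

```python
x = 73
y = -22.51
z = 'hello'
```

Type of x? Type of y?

x is int; y is float

int, float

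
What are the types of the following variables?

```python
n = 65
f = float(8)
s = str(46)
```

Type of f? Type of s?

f is float; s is str

float, str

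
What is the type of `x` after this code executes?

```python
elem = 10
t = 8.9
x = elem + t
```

int + float returns float (10 + 8.9 = 18.9)

float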